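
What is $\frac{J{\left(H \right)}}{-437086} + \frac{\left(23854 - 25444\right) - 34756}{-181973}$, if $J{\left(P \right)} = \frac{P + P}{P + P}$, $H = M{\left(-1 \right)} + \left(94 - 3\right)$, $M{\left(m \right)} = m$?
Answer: $\frac{15886145783}{79537850678} \approx 0.19973$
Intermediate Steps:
$H = 90$ ($H = -1 + \left(94 - 3\right) = -1 + 91 = 90$)
$J{\left(P \right)} = 1$ ($J{\left(P \right)} = \frac{2 P}{2 P} = 2 P \frac{1}{2 P} = 1$)
$\frac{J{\left(H \right)}}{-437086} + \frac{\left(23854 - 25444\right) - 34756}{-181973} = 1 \frac{1}{-437086} + \frac{\left(23854 - 25444\right) - 34756}{-181973} = 1 \left(- \frac{1}{437086}\right) + \left(-1590 - 34756\right) \left(- \frac{1}{181973}\right) = - \frac{1}{437086} - - \frac{36346}{181973} = - \frac{1}{437086} + \frac{36346}{181973} = \frac{15886145783}{79537850678}$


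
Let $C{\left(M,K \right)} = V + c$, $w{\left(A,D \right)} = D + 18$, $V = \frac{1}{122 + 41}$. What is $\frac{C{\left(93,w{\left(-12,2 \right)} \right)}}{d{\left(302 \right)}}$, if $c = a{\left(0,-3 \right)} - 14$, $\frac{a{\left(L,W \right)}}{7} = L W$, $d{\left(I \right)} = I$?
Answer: $- \frac{2281}{49226} \approx -0.046337$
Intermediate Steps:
$a{\left(L,W \right)} = 7 L W$
$V = \frac{1}{163} \approx 0.006135$
$c = -14$ ($c = 7 \cdot 0 \left(-3\right) - 14 = 0 - 14 = -14$)
$w{\left(A,D \right)} = 18 + D$
$C{\left(M,K \right)} = - \frac{2281}{163}$ ($C{\left(M,K \right)} = \frac{1}{163} - 14 = - \frac{2281}{163}$)
$\frac{C{\left(93,w{\left(-12,2 \right)} \right)}}{d{\left(302 \right)}} = - \frac{2281}{163 \cdot 302} = \left(- \frac{2281}{163}\right) \frac{1}{302} = - \frac{2281}{49226}$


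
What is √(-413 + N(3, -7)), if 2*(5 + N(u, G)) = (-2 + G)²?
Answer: I*√1510/2 ≈ 19.429*I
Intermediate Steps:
N(u, G) = -5 + (-2 + G)²/2
√(-413 + N(3, -7)) = √(-413 + (-5 + (-2 - 7)²/2)) = √(-413 + (-5 + (½)*(-9)²)) = √(-413 + (-5 + (½)*81)) = √(-413 + (-5 + 81/2)) = √(-413 + 71/2) = √(-755/2) = I*√1510/2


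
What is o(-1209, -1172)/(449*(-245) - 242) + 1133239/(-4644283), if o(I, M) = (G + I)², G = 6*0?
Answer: -2304465473252/170672755967 ≈ -13.502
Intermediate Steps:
G = 0
o(I, M) = I² (o(I, M) = (0 + I)² = I²)
o(-1209, -1172)/(449*(-245) - 242) + 1133239/(-4644283) = (-1209)²/(449*(-245) - 242) + 1133239/(-4644283) = 1461681/(-110005 - 242) + 1133239*(-1/4644283) = 1461681/(-110247) - 1133239/4644283 = 1461681*(-1/110247) - 1133239/4644283 = -487227/36749 - 1133239/4644283 = -2304465473252/170672755967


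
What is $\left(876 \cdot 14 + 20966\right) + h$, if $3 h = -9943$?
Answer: $\frac{89747}{3} \approx 29916.0$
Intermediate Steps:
$h = - \frac{9943}{3}$ ($h = \frac{1}{3} \left(-9943\right) = - \frac{9943}{3} \approx -3314.3$)
$\left(876 \cdot 14 + 20966\right) + h = \left(876 \cdot 14 + 20966\right) - \frac{9943}{3} = \left(12264 + 20966\right) - \frac{9943}{3} = 33230 - \frac{9943}{3} = \frac{89747}{3}$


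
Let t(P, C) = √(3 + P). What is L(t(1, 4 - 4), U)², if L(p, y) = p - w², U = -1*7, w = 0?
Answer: 4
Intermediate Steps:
U = -7
L(p, y) = p (L(p, y) = p - 1*0² = p - 1*0 = p + 0 = p)
L(t(1, 4 - 4), U)² = (√(3 + 1))² = (√4)² = 2² = 4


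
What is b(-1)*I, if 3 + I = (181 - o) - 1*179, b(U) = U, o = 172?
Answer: 173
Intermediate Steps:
I = -173 (I = -3 + ((181 - 1*172) - 1*179) = -3 + ((181 - 172) - 179) = -3 + (9 - 179) = -3 - 170 = -173)
b(-1)*I = -1*(-173) = 173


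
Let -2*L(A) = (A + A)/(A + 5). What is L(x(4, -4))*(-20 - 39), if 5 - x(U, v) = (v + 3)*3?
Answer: 472/13 ≈ 36.308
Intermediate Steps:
x(U, v) = -4 - 3*v (x(U, v) = 5 - (v + 3)*3 = 5 - (3 + v)*3 = 5 - (9 + 3*v) = 5 + (-9 - 3*v) = -4 - 3*v)
L(A) = -A/(5 + A) (L(A) = -(A + A)/(2*(A + 5)) = -2*A/(2*(5 + A)) = -A/(5 + A))
L(x(4, -4))*(-20 - 39) = (-(-4 - 3*(-4))/(5 + (-4 - 3*(-4))))*(-20 - 39) = -(-4 + 12)/(5 + (-4 + 12))*(-59) = -1*8/(5 + 8)*(-59) = -1*8/13*(-59) = -1*8*1/13*(-59) = -8/13*(-59) = 472/13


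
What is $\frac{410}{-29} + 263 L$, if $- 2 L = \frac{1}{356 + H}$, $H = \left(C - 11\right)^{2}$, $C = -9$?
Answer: $- \frac{627547}{43848} \approx -14.312$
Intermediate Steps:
$H = 400$ ($H = \left(-9 - 11\right)^{2} = \left(-20\right)^{2} = 400$)
$L = - \frac{1}{1512}$ ($L = - \frac{1}{2 \left(356 + 400\right)} = - \frac{1}{2 \cdot 756} = \left(- \frac{1}{2}\right) \frac{1}{756} = - \frac{1}{1512} \approx -0.00066138$)
$\frac{410}{-29} + 263 L = \frac{410}{-29} + 263 \left(- \frac{1}{1512}\right) = 410 \left(- \frac{1}{29}\right) - \frac{263}{1512} = - \frac{410}{29} - \frac{263}{1512} = - \frac{627547}{43848}$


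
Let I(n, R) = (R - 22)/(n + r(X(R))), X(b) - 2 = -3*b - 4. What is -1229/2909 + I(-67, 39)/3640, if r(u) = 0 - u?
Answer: -232575667/550615520 ≈ -0.42239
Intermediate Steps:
X(b) = -2 - 3*b (X(b) = 2 + (-3*b - 4) = 2 + (-4 - 3*b) = -2 - 3*b)
r(u) = -u
I(n, R) = (-22 + R)/(2 + n + 3*R) (I(n, R) = (R - 22)/(n - (-2 - 3*R)) = (-22 + R)/(n + (2 + 3*R)) = (-22 + R)/(2 + n + 3*R))
-1229/2909 + I(-67, 39)/3640 = -1229/2909 + ((-22 + 39)/(2 - 67 + 3*39))/3640 = -1229*1/2909 + (17/(2 - 67 + 117))*(1/3640) = -1229/2909 + (17/52)*(1/3640) = -1229/2909 + 17/189280 = -232575667/550615520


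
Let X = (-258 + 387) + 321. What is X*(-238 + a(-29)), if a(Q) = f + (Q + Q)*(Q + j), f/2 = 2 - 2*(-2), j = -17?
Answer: 1098900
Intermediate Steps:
X = 450 (X = 129 + 321 = 450)
f = 12 (f = 2*(2 - 2*(-2)) = 2*(2 + 4) = 2*6 = 12)
a(Q) = 12 + 2*Q*(-17 + Q) (a(Q) = 12 + (Q + Q)*(Q - 17) = 12 + (2*Q)*(-17 + Q) = 12 + 2*Q*(-17 + Q))
X*(-238 + a(-29)) = 450*(-238 + (12 - 34*(-29) + 2*(-29)²)) = 450*(-238 + (12 + 986 + 2*841)) = 450*(-238 + (12 + 986 + 1682)) = 450*(-238 + 2680) = 450*2442 = 1098900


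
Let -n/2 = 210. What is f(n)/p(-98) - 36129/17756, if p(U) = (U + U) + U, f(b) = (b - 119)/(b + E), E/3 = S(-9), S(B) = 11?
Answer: -42043427/20614716 ≈ -2.0395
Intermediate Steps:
n = -420 (n = -2*210 = -420)
E = 33 (E = 3*11 = 33)
f(b) = (-119 + b)/(33 + b) (f(b) = (b - 119)/(b + 33) = (-119 + b)/(33 + b))
p(U) = 3*U (p(U) = 2*U + U = 3*U)
f(n)/p(-98) - 36129/17756 = ((-119 - 420)/(33 - 420))/((3*(-98))) - 36129/17756 = (-539/(-387))/(-294) - 36129*1/17756 = -1/387*(-539)*(-1/294) - 36129/17756 = (539/387)*(-1/294) - 36129/17756 = -11/2322 - 36129/17756 = -42043427/20614716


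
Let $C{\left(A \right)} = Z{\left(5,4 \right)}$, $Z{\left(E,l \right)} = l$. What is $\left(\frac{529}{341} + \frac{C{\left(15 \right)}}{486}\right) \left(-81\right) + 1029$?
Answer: $\frac{923438}{1023} \approx 902.68$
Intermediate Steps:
$C{\left(A \right)} = 4$
$\left(\frac{529}{341} + \frac{C{\left(15 \right)}}{486}\right) \left(-81\right) + 1029 = \left(\frac{529}{341} + \frac{4}{486}\right) \left(-81\right) + 1029 = \left(529 \cdot \frac{1}{341} + 4 \cdot \frac{1}{486}\right) \left(-81\right) + 1029 = \left(\frac{529}{341} + \frac{2}{243}\right) \left(-81\right) + 1029 = \frac{129229}{82863} \left(-81\right) + 1029 = - \frac{129229}{1023} + 1029 = \frac{923438}{1023}$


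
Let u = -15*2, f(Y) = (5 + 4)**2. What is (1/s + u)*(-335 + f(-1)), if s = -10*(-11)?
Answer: 418973/55 ≈ 7617.7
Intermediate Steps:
s = 110
f(Y) = 81 (f(Y) = 9**2 = 81)
u = -30 (u = -3*10 = -30)
(1/s + u)*(-335 + f(-1)) = (1/110 - 30)*(-335 + 81) = (1/110 - 30)*(-254) = -3299/110*(-254) = 418973/55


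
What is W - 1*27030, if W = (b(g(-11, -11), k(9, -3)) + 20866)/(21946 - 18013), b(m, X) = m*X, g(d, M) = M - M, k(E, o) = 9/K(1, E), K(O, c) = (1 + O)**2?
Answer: -106288124/3933 ≈ -27025.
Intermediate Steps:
k(E, o) = 9/4 (k(E, o) = 9/((1 + 1)**2) = 9/(2**2) = 9/4)
g(d, M) = 0
b(m, X) = X*m
W = 20866/3933 (W = ((9/4)*0 + 20866)/(21946 - 18013) = (0 + 20866)/3933 = 20866*(1/3933) = 20866/3933 ≈ 5.3054)
W - 1*27030 = 20866/3933 - 1*27030 = 20866/3933 - 27030 = -106288124/3933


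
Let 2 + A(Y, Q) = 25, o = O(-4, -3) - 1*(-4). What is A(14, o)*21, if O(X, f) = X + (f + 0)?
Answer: 483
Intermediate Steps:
O(X, f) = X + f
o = -3 (o = (-4 - 3) - 1*(-4) = -7 + 4 = -3)
A(Y, Q) = 23 (A(Y, Q) = -2 + 25 = 23)
A(14, o)*21 = 23*21 = 483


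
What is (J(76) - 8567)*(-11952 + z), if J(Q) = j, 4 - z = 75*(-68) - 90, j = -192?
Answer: 59193322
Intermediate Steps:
z = 5194 (z = 4 - (75*(-68) - 90) = 4 - (-5100 - 90) = 4 - 1*(-5190) = 4 + 5190 = 5194)
J(Q) = -192
(J(76) - 8567)*(-11952 + z) = (-192 - 8567)*(-11952 + 5194) = -8759*(-6758) = 59193322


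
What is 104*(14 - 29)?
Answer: -1560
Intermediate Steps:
104*(14 - 29) = 104*(-15) = -1560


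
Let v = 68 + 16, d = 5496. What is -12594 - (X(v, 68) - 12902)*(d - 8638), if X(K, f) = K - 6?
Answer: -40305602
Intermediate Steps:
v = 84
X(K, f) = -6 + K
-12594 - (X(v, 68) - 12902)*(d - 8638) = -12594 - ((-6 + 84) - 12902)*(5496 - 8638) = -12594 - (78 - 12902)*(-3142) = -12594 - (-12824)*(-3142) = -12594 - 1*40293008 = -12594 - 40293008 = -40305602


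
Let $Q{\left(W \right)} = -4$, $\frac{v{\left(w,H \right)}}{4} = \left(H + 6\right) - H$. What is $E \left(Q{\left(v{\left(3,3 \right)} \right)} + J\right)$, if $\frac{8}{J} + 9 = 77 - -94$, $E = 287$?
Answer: $- \frac{91840}{81} \approx -1133.8$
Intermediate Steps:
$v{\left(w,H \right)} = 24$ ($v{\left(w,H \right)} = 4 \left(\left(H + 6\right) - H\right) = 4 \left(\left(6 + H\right) - H\right) = 4 \cdot 6 = 24$)
$J = \frac{4}{81}$ ($J = \frac{8}{-9 + \left(77 - -94\right)} = \frac{8}{-9 + \left(77 + 94\right)} = \frac{8}{-9 + 171} = \frac{8}{162} = 8 \cdot \frac{1}{162} = \frac{4}{81} \approx 0.049383$)
$E \left(Q{\left(v{\left(3,3 \right)} \right)} + J\right) = 287 \left(-4 + \frac{4}{81}\right) = 287 \left(- \frac{320}{81}\right) = - \frac{91840}{81}$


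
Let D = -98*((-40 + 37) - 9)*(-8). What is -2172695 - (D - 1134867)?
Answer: -1028420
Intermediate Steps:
D = -9408 (D = -98*(-3 - 9)*(-8) = -98*(-12)*(-8) = 1176*(-8) = -9408)
-2172695 - (D - 1134867) = -2172695 - (-9408 - 1134867) = -2172695 - 1*(-1144275) = -2172695 + 1144275 = -1028420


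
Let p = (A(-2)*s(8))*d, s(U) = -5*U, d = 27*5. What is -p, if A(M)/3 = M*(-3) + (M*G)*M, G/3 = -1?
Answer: -97200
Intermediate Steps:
d = 135
G = -3 (G = 3*(-1) = -3)
A(M) = -9*M - 9*M² (A(M) = 3*(M*(-3) + (M*(-3))*M) = 3*(-3*M + (-3*M)*M) = 3*(-3*M - 3*M²) = -9*M - 9*M²)
p = 97200 (p = ((-9*(-2)*(1 - 2))*(-5*8))*135 = (-9*(-2)*(-1)*(-40))*135 = -18*(-40)*135 = 720*135 = 97200)
-p = -1*97200 = -97200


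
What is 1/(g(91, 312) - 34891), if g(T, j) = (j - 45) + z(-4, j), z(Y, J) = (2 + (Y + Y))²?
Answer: -1/34588 ≈ -2.8912e-5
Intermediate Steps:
z(Y, J) = (2 + 2*Y)²
g(T, j) = -9 + j (g(T, j) = (j - 45) + 4*(1 - 4)² = (-45 + j) + 4*(-3)² = (-45 + j) + 4*9 = (-45 + j) + 36 = -9 + j)
1/(g(91, 312) - 34891) = 1/((-9 + 312) - 34891) = 1/(303 - 34891) = 1/(-34588) = -1/34588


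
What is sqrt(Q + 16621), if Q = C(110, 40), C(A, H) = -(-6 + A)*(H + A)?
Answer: sqrt(1021) ≈ 31.953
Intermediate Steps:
C(A, H) = -(-6 + A)*(A + H)
Q = -15600 (Q = -1*110**2 + 6*110 + 6*40 - 1*110*40 = -1*12100 + 660 + 240 - 4400 = -12100 + 660 + 240 - 4400 = -15600)
sqrt(Q + 16621) = sqrt(-15600 + 16621) = sqrt(1021)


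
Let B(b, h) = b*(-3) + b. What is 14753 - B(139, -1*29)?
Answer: 15031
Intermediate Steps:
B(b, h) = -2*b (B(b, h) = -3*b + b = -2*b)
14753 - B(139, -1*29) = 14753 - (-2)*139 = 14753 - 1*(-278) = 14753 + 278 = 15031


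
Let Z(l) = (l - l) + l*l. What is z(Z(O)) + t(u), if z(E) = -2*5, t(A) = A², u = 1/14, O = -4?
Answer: -1959/196 ≈ -9.9949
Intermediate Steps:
Z(l) = l² (Z(l) = 0 + l² = l²)
u = 1/14 ≈ 0.071429
z(E) = -10
z(Z(O)) + t(u) = -10 + (1/14)² = -10 + 1/196 = -1959/196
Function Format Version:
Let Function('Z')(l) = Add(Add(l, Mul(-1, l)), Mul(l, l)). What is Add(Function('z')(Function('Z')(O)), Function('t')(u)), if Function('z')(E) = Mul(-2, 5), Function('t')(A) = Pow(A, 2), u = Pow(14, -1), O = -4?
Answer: Rational(-1959, 196) ≈ -9.9949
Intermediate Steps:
Function('Z')(l) = Pow(l, 2) (Function('Z')(l) = Add(0, Pow(l, 2)) = Pow(l, 2))
u = Rational(1, 14) ≈ 0.071429
Function('z')(E) = -10
Add(Function('z')(Function('Z')(O)), Function('t')(u)) = Add(-10, Pow(Rational(1, 14), 2)) = Add(-10, Rational(1, 196)) = Rational(-1959, 196)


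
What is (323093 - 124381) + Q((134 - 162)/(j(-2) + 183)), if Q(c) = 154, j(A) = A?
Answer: 198866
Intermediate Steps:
(323093 - 124381) + Q((134 - 162)/(j(-2) + 183)) = (323093 - 124381) + 154 = 198712 + 154 = 198866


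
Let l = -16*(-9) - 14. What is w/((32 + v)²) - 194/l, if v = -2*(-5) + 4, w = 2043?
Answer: -72457/137540 ≈ -0.52681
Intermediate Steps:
l = 130 (l = 144 - 14 = 130)
v = 14 (v = 10 + 4 = 14)
w/((32 + v)²) - 194/l = 2043/((32 + 14)²) - 194/130 = 2043/(46²) - 194*1/130 = 2043/2116 - 97/65 = -72457/137540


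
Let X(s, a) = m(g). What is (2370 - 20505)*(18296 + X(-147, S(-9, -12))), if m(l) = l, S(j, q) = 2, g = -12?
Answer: -331580340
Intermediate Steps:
X(s, a) = -12
(2370 - 20505)*(18296 + X(-147, S(-9, -12))) = (2370 - 20505)*(18296 - 12) = -18135*18284 = -331580340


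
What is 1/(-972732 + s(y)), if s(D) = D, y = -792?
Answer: -1/973524 ≈ -1.0272e-6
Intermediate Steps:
1/(-972732 + s(y)) = 1/(-972732 - 792) = 1/(-973524) = -1/973524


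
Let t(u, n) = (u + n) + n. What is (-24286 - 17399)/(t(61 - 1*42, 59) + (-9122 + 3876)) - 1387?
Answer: -2348166/1703 ≈ -1378.8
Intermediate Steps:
t(u, n) = u + 2*n (t(u, n) = (n + u) + n = u + 2*n)
(-24286 - 17399)/(t(61 - 1*42, 59) + (-9122 + 3876)) - 1387 = (-24286 - 17399)/(((61 - 1*42) + 2*59) + (-9122 + 3876)) - 1387 = -41685/(((61 - 42) + 118) - 5246) - 1387 = -41685/((19 + 118) - 5246) - 1387 = -41685/(137 - 5246) - 1387 = -41685/(-5109) - 1387 = -41685*(-1/5109) - 1387 = 13895/1703 - 1387 = -2348166/1703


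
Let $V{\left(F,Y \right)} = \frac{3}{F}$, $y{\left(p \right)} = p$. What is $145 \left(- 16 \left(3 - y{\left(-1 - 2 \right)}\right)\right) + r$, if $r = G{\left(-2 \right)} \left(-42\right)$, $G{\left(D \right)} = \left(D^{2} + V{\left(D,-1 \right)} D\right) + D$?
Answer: $-14130$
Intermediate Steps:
$G{\left(D \right)} = 3 + D + D^{2}$ ($G{\left(D \right)} = \left(D^{2} + \frac{3}{D} D\right) + D = \left(D^{2} + 3\right) + D = \left(3 + D^{2}\right) + D = 3 + D + D^{2}$)
$r = -210$ ($r = \left(3 - 2 \left(1 - 2\right)\right) \left(-42\right) = \left(3 - -2\right) \left(-42\right) = \left(3 + 2\right) \left(-42\right) = 5 \left(-42\right) = -210$)
$145 \left(- 16 \left(3 - y{\left(-1 - 2 \right)}\right)\right) + r = 145 \left(- 16 \left(3 - \left(-1 - 2\right)\right)\right) - 210 = 145 \left(- 16 \left(3 - -3\right)\right) - 210 = 145 \left(- 16 \left(3 + 3\right)\right) - 210 = 145 \left(\left(-16\right) 6\right) - 210 = 145 \left(-96\right) - 210 = -13920 - 210 = -14130$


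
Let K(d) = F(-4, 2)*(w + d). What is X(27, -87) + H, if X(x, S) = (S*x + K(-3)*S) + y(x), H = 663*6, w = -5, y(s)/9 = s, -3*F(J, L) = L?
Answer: 1408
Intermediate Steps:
F(J, L) = -L/3
y(s) = 9*s
H = 3978
K(d) = 10/3 - 2*d/3 (K(d) = (-⅓*2)*(-5 + d) = -2*(-5 + d)/3 = 10/3 - 2*d/3)
X(x, S) = 9*x + 16*S/3 + S*x (X(x, S) = (S*x + (10/3 - ⅔*(-3))*S) + 9*x = (S*x + (10/3 + 2)*S) + 9*x = (S*x + 16*S/3) + 9*x = (16*S/3 + S*x) + 9*x = 9*x + 16*S/3 + S*x)
X(27, -87) + H = (9*27 + (16/3)*(-87) - 87*27) + 3978 = (243 - 464 - 2349) + 3978 = -2570 + 3978 = 1408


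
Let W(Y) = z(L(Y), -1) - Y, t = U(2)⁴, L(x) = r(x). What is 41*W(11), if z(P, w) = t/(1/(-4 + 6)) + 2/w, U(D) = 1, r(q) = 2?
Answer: -451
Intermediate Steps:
L(x) = 2
t = 1 (t = 1⁴ = 1)
z(P, w) = 2 + 2/w (z(P, w) = 1/1/(-4 + 6) + 2/w = 1/1/2 + 2/w = 1/(½) + 2/w = 1*2 + 2/w = 2 + 2/w)
W(Y) = -Y (W(Y) = (2 + 2/(-1)) - Y = (2 + 2*(-1)) - Y = (2 - 2) - Y = 0 - Y = -Y)
41*W(11) = 41*(-1*11) = 41*(-11) = -451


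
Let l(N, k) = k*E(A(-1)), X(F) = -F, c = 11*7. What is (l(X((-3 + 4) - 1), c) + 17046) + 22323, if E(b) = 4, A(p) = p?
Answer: 39677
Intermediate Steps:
c = 77
X(F) = -F
l(N, k) = 4*k (l(N, k) = k*4 = 4*k)
(l(X((-3 + 4) - 1), c) + 17046) + 22323 = (4*77 + 17046) + 22323 = (308 + 17046) + 22323 = 17354 + 22323 = 39677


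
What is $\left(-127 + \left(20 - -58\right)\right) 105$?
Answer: $-5145$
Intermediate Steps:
$\left(-127 + \left(20 - -58\right)\right) 105 = \left(-127 + \left(20 + 58\right)\right) 105 = \left(-127 + 78\right) 105 = \left(-49\right) 105 = -5145$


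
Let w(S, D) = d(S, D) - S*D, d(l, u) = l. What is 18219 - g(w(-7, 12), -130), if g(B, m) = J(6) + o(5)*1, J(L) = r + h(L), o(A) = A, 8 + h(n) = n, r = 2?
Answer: 18214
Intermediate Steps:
w(S, D) = S - D*S (w(S, D) = S - S*D = S - D*S)
h(n) = -8 + n
J(L) = -6 + L (J(L) = 2 + (-8 + L) = -6 + L)
g(B, m) = 5 (g(B, m) = (-6 + 6) + 5*1 = 0 + 5 = 5)
18219 - g(w(-7, 12), -130) = 18219 - 1*5 = 18219 - 5 = 18214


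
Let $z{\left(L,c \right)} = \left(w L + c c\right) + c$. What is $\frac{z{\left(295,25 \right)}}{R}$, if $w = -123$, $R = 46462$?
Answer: $- \frac{35635}{46462} \approx -0.76697$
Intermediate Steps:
$z{\left(L,c \right)} = c + c^{2} - 123 L$ ($z{\left(L,c \right)} = \left(- 123 L + c c\right) + c = \left(- 123 L + c^{2}\right) + c = \left(c^{2} - 123 L\right) + c = c + c^{2} - 123 L$)
$\frac{z{\left(295,25 \right)}}{R} = \frac{25 + 25^{2} - 36285}{46462} = \left(25 + 625 - 36285\right) \frac{1}{46462} = \left(-35635\right) \frac{1}{46462} = - \frac{35635}{46462}$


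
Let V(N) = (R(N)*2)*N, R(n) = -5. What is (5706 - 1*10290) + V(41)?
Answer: -4994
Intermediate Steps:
V(N) = -10*N (V(N) = (-5*2)*N = -10*N)
(5706 - 1*10290) + V(41) = (5706 - 1*10290) - 10*41 = (5706 - 10290) - 410 = -4584 - 410 = -4994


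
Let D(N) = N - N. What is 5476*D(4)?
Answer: 0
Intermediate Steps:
D(N) = 0
5476*D(4) = 5476*0 = 0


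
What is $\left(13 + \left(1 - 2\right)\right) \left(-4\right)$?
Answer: $-48$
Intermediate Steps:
$\left(13 + \left(1 - 2\right)\right) \left(-4\right) = \left(13 - 1\right) \left(-4\right) = 12 \left(-4\right) = -48$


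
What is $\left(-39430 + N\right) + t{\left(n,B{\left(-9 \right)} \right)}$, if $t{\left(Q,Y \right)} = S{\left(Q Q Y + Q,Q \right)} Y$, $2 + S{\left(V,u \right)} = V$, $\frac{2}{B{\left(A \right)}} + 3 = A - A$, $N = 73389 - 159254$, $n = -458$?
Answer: $- \frac{285839}{9} \approx -31760.0$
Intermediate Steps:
$N = -85865$ ($N = 73389 - 159254 = -85865$)
$B{\left(A \right)} = - \frac{2}{3}$ ($B{\left(A \right)} = \frac{2}{-3 + \left(A - A\right)} = \frac{2}{-3 + 0} = \frac{2}{-3} = 2 \left(- \frac{1}{3}\right) = - \frac{2}{3}$)
$S{\left(V,u \right)} = -2 + V$
$t{\left(Q,Y \right)} = Y \left(-2 + Q + Y Q^{2}\right)$ ($t{\left(Q,Y \right)} = \left(-2 + \left(Q Q Y + Q\right)\right) Y = \left(-2 + \left(Q^{2} Y + Q\right)\right) Y = \left(-2 + \left(Y Q^{2} + Q\right)\right) Y = \left(-2 + \left(Q + Y Q^{2}\right)\right) Y = \left(-2 + Q + Y Q^{2}\right) Y = Y \left(-2 + Q + Y Q^{2}\right)$)
$\left(-39430 + N\right) + t{\left(n,B{\left(-9 \right)} \right)} = \left(-39430 - 85865\right) - \frac{2 \left(-2 - 458 \left(1 - - \frac{916}{3}\right)\right)}{3} = -125295 - \frac{2 \left(-2 - 458 \left(1 + \frac{916}{3}\right)\right)}{3} = -125295 - \frac{2 \left(-2 - \frac{420902}{3}\right)}{3} = -125295 - - \frac{841816}{9} = -125295 + \frac{841816}{9} = - \frac{285839}{9}$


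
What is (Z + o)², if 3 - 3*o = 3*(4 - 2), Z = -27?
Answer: 784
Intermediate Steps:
o = -1 (o = 1 - (4 - 2) = 1 - 2 = -1)
(Z + o)² = (-27 - 1)² = (-28)² = 784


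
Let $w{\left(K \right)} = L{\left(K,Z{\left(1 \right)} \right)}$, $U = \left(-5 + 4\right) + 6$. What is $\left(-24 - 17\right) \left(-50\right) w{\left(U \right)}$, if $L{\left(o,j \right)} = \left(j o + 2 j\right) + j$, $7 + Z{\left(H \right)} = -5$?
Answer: $-196800$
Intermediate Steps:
$Z{\left(H \right)} = -12$ ($Z{\left(H \right)} = -7 - 5 = -12$)
$U = 5$ ($U = -1 + 6 = 5$)
$L{\left(o,j \right)} = 3 j + j o$ ($L{\left(o,j \right)} = \left(2 j + j o\right) + j = 3 j + j o$)
$w{\left(K \right)} = -36 - 12 K$ ($w{\left(K \right)} = - 12 \left(3 + K\right) = -36 - 12 K$)
$\left(-24 - 17\right) \left(-50\right) w{\left(U \right)} = \left(-24 - 17\right) \left(-50\right) \left(-36 - 60\right) = \left(-41\right) \left(-50\right) \left(-36 - 60\right) = 2050 \left(-96\right) = -196800$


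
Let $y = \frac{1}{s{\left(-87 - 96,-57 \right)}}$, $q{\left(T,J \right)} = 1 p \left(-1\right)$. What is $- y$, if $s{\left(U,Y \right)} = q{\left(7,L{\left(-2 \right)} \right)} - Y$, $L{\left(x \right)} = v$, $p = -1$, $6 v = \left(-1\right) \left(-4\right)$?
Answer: $- \frac{1}{58} \approx -0.017241$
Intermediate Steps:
$v = \frac{2}{3}$ ($v = \frac{\left(-1\right) \left(-4\right)}{6} = \frac{1}{6} \cdot 4 = \frac{2}{3} \approx 0.66667$)
$L{\left(x \right)} = \frac{2}{3}$
$q{\left(T,J \right)} = 1$ ($q{\left(T,J \right)} = 1 \left(-1\right) \left(-1\right) = \left(-1\right) \left(-1\right) = 1$)
$s{\left(U,Y \right)} = 1 - Y$
$y = \frac{1}{58}$ ($y = \frac{1}{1 - -57} = \frac{1}{1 + 57} = \frac{1}{58} \approx 0.017241$)
$- y = \left(-1\right) \frac{1}{58} = - \frac{1}{58}$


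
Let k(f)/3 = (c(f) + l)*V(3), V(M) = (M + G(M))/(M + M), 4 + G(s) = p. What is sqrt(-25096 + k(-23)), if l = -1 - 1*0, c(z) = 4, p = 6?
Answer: I*sqrt(100354)/2 ≈ 158.39*I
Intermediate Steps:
G(s) = 2 (G(s) = -4 + 6 = 2)
l = -1 (l = -1 + 0 = -1)
V(M) = (2 + M)/(2*M) (V(M) = (M + 2)/(M + M) = (2 + M)/((2*M)) = (2 + M)*(1/(2*M)) = (2 + M)/(2*M))
k(f) = 15/2 (k(f) = 3*((4 - 1)*((1/2)*(2 + 3)/3)) = 3*(3*((1/2)*(1/3)*5)) = 3*(3*(5/6)) = 3*(5/2) = 15/2)
sqrt(-25096 + k(-23)) = sqrt(-25096 + 15/2) = sqrt(-50177/2) = I*sqrt(100354)/2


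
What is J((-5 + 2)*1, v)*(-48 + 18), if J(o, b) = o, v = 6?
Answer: 90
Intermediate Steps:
J((-5 + 2)*1, v)*(-48 + 18) = ((-5 + 2)*1)*(-48 + 18) = -3*1*(-30) = -3*(-30) = 90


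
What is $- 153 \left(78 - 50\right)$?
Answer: $-4284$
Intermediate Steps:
$- 153 \left(78 - 50\right) = \left(-153\right) 28 = -4284$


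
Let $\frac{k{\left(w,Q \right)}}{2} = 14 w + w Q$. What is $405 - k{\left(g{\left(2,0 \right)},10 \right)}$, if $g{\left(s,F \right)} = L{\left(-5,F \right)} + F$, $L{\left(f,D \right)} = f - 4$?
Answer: $837$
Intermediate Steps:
$L{\left(f,D \right)} = -4 + f$
$g{\left(s,F \right)} = -9 + F$ ($g{\left(s,F \right)} = \left(-4 - 5\right) + F = -9 + F$)
$k{\left(w,Q \right)} = 28 w + 2 Q w$ ($k{\left(w,Q \right)} = 2 \left(14 w + w Q\right) = 2 \left(14 w + Q w\right) = 28 w + 2 Q w$)
$405 - k{\left(g{\left(2,0 \right)},10 \right)} = 405 - 2 \left(-9 + 0\right) \left(14 + 10\right) = 405 - 2 \left(-9\right) 24 = 405 - -432 = 405 + 432 = 837$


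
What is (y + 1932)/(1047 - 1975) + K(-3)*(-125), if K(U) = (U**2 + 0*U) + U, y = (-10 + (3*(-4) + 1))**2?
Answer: -698373/928 ≈ -752.56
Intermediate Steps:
y = 441 (y = (-10 + (-12 + 1))**2 = (-10 - 11)**2 = (-21)**2 = 441)
K(U) = U + U**2 (K(U) = (U**2 + 0) + U = U**2 + U = U + U**2)
(y + 1932)/(1047 - 1975) + K(-3)*(-125) = (441 + 1932)/(1047 - 1975) - 3*(1 - 3)*(-125) = 2373/(-928) - 3*(-2)*(-125) = 2373*(-1/928) + 6*(-125) = -2373/928 - 750 = -698373/928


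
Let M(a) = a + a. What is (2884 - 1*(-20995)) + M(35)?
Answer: 23949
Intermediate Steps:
M(a) = 2*a
(2884 - 1*(-20995)) + M(35) = (2884 - 1*(-20995)) + 2*35 = (2884 + 20995) + 70 = 23879 + 70 = 23949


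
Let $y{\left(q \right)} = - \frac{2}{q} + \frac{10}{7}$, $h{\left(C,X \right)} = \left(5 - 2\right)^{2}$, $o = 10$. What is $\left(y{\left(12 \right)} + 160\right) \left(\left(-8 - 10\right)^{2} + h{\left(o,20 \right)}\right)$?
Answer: $\frac{751803}{14} \approx 53700.0$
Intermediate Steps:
$h{\left(C,X \right)} = 9$ ($h{\left(C,X \right)} = 3^{2} = 9$)
$y{\left(q \right)} = \frac{10}{7} - \frac{2}{q}$ ($y{\left(q \right)} = - \frac{2}{q} + 10 \cdot \frac{1}{7} = - \frac{2}{q} + \frac{10}{7} = \frac{10}{7} - \frac{2}{q}$)
$\left(y{\left(12 \right)} + 160\right) \left(\left(-8 - 10\right)^{2} + h{\left(o,20 \right)}\right) = \left(\left(\frac{10}{7} - \frac{2}{12}\right) + 160\right) \left(\left(-8 - 10\right)^{2} + 9\right) = \left(\left(\frac{10}{7} - \frac{1}{6}\right) + 160\right) \left(\left(-18\right)^{2} + 9\right) = \left(\left(\frac{10}{7} - \frac{1}{6}\right) + 160\right) \left(324 + 9\right) = \left(\frac{53}{42} + 160\right) 333 = \frac{6773}{42} \cdot 333 = \frac{751803}{14}$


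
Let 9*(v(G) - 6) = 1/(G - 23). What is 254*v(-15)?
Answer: 260477/171 ≈ 1523.3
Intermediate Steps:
v(G) = 6 + 1/(9*(-23 + G)) (v(G) = 6 + 1/(9*(G - 23)) = 6 + 1/(9*(-23 + G)))
254*v(-15) = 254*((-1241 + 54*(-15))/(9*(-23 - 15))) = 254*((⅑)*(-1241 - 810)/(-38)) = 254*((⅑)*(-1/38)*(-2051)) = 254*(2051/342) = 260477/171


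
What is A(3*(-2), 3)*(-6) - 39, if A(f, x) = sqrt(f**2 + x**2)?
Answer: -39 - 18*sqrt(5) ≈ -79.249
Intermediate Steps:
A(3*(-2), 3)*(-6) - 39 = sqrt((3*(-2))**2 + 3**2)*(-6) - 39 = sqrt((-6)**2 + 9)*(-6) - 39 = sqrt(36 + 9)*(-6) - 39 = sqrt(45)*(-6) - 39 = (3*sqrt(5))*(-6) - 39 = -18*sqrt(5) - 39 = -39 - 18*sqrt(5)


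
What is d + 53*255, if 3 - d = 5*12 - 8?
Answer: 13466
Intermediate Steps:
d = -49 (d = 3 - (5*12 - 8) = 3 - (60 - 8) = 3 - 1*52 = 3 - 52 = -49)
d + 53*255 = -49 + 53*255 = -49 + 13515 = 13466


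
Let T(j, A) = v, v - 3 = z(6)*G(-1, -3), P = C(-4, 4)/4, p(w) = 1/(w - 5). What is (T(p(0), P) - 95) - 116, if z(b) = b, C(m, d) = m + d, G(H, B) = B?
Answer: -226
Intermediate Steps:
C(m, d) = d + m
p(w) = 1/(-5 + w)
P = 0 (P = (4 - 4)/4 = 0*(¼) = 0)
v = -15 (v = 3 + 6*(-3) = 3 - 18 = -15)
T(j, A) = -15
(T(p(0), P) - 95) - 116 = (-15 - 95) - 116 = -110 - 116 = -226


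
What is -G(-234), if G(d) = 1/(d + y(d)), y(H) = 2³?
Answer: 1/226 ≈ 0.0044248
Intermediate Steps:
y(H) = 8
G(d) = 1/(8 + d) (G(d) = 1/(d + 8) = 1/(8 + d))
-G(-234) = -1/(8 - 234) = -1/(-226) = -1*(-1/226) = 1/226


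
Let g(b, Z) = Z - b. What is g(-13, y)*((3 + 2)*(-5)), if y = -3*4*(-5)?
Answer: -1825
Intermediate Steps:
y = 60 (y = -12*(-5) = 60)
g(-13, y)*((3 + 2)*(-5)) = (60 - 1*(-13))*((3 + 2)*(-5)) = (60 + 13)*(5*(-5)) = 73*(-25) = -1825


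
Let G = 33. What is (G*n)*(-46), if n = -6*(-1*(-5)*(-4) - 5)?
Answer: -227700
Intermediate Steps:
n = 150 (n = -6*(5*(-4) - 5) = -6*(-20 - 5) = -6*(-25) = 150)
(G*n)*(-46) = (33*150)*(-46) = 4950*(-46) = -227700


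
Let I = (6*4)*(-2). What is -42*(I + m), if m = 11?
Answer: 1554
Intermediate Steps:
I = -48 (I = 24*(-2) = -48)
-42*(I + m) = -42*(-48 + 11) = -42*(-37) = 1554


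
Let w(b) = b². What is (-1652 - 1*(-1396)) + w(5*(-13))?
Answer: 3969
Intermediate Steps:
(-1652 - 1*(-1396)) + w(5*(-13)) = (-1652 - 1*(-1396)) + (5*(-13))² = (-1652 + 1396) + (-65)² = -256 + 4225 = 3969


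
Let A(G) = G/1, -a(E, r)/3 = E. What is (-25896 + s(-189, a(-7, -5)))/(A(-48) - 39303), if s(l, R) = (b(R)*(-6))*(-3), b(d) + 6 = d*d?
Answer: 6022/13117 ≈ 0.45910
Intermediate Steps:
a(E, r) = -3*E
b(d) = -6 + d**2 (b(d) = -6 + d*d = -6 + d**2)
A(G) = G (A(G) = G*1 = G)
s(l, R) = -108 + 18*R**2 (s(l, R) = ((-6 + R**2)*(-6))*(-3) = (36 - 6*R**2)*(-3) = -108 + 18*R**2)
(-25896 + s(-189, a(-7, -5)))/(A(-48) - 39303) = (-25896 + (-108 + 18*(-3*(-7))**2))/(-48 - 39303) = (-25896 + (-108 + 18*21**2))/(-39351) = (-25896 + (-108 + 18*441))*(-1/39351) = (-25896 + (-108 + 7938))*(-1/39351) = (-25896 + 7830)*(-1/39351) = -18066*(-1/39351) = 6022/13117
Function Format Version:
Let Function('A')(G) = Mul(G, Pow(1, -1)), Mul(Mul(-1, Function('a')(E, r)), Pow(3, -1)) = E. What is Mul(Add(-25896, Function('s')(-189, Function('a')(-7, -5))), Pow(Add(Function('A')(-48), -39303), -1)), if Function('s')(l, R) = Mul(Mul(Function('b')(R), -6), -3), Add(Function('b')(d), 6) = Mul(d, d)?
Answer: Rational(6022, 13117) ≈ 0.45910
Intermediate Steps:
Function('a')(E, r) = Mul(-3, E)
Function('b')(d) = Add(-6, Pow(d, 2)) (Function('b')(d) = Add(-6, Mul(d, d)) = Add(-6, Pow(d, 2)))
Function('A')(G) = G (Function('A')(G) = Mul(G, 1) = G)
Function('s')(l, R) = Add(-108, Mul(18, Pow(R, 2))) (Function('s')(l, R) = Mul(Mul(Add(-6, Pow(R, 2)), -6), -3) = Mul(Add(36, Mul(-6, Pow(R, 2))), -3) = Add(-108, Mul(18, Pow(R, 2))))
Mul(Add(-25896, Function('s')(-189, Function('a')(-7, -5))), Pow(Add(Function('A')(-48), -39303), -1)) = Mul(Add(-25896, Add(-108, Mul(18, Pow(Mul(-3, -7), 2)))), Pow(Add(-48, -39303), -1)) = Mul(Add(-25896, Add(-108, Mul(18, Pow(21, 2)))), Pow(-39351, -1)) = Mul(Add(-25896, Add(-108, Mul(18, 441))), Rational(-1, 39351)) = Mul(Add(-25896, Add(-108, 7938)), Rational(-1, 39351)) = Mul(Add(-25896, 7830), Rational(-1, 39351)) = Mul(-18066, Rational(-1, 39351)) = Rational(6022, 13117)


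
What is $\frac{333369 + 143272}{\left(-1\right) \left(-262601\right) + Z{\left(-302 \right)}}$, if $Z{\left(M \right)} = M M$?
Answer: $\frac{476641}{353805} \approx 1.3472$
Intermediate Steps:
$Z{\left(M \right)} = M^{2}$
$\frac{333369 + 143272}{\left(-1\right) \left(-262601\right) + Z{\left(-302 \right)}} = \frac{333369 + 143272}{\left(-1\right) \left(-262601\right) + \left(-302\right)^{2}} = \frac{476641}{262601 + 91204} = \frac{476641}{353805}$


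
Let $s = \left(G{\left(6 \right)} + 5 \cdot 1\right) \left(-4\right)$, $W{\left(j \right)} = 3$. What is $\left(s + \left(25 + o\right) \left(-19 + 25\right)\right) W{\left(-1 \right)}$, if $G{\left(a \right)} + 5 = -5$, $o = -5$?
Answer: $420$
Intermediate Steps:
$G{\left(a \right)} = -10$ ($G{\left(a \right)} = -5 - 5 = -10$)
$s = 20$ ($s = \left(-10 + 5 \cdot 1\right) \left(-4\right) = \left(-10 + 5\right) \left(-4\right) = \left(-5\right) \left(-4\right) = 20$)
$\left(s + \left(25 + o\right) \left(-19 + 25\right)\right) W{\left(-1 \right)} = \left(20 + \left(25 - 5\right) \left(-19 + 25\right)\right) 3 = \left(20 + 20 \cdot 6\right) 3 = \left(20 + 120\right) 3 = 140 \cdot 3 = 420$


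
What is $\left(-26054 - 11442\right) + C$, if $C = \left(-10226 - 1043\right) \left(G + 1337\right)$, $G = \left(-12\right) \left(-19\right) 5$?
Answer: $-27950809$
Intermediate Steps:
$G = 1140$ ($G = 228 \cdot 5 = 1140$)
$C = -27913313$ ($C = \left(-10226 - 1043\right) \left(1140 + 1337\right) = \left(-11269\right) 2477 = -27913313$)
$\left(-26054 - 11442\right) + C = \left(-26054 - 11442\right) - 27913313 = -37496 - 27913313 = -27950809$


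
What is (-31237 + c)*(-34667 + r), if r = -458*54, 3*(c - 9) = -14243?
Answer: 6410755873/3 ≈ 2.1369e+9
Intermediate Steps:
c = -14216/3 (c = 9 + (1/3)*(-14243) = 9 - 14243/3 = -14216/3 ≈ -4738.7)
r = -24732
(-31237 + c)*(-34667 + r) = (-31237 - 14216/3)*(-34667 - 24732) = -107927/3*(-59399) = 6410755873/3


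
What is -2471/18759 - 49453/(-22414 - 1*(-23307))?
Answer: -929895430/16751787 ≈ -55.510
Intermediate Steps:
-2471/18759 - 49453/(-22414 - 1*(-23307)) = -2471*1/18759 - 49453/(-22414 + 23307) = -2471/18759 - 49453/893 = -929895430/16751787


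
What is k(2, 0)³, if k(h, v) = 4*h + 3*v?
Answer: 512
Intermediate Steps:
k(h, v) = 3*v + 4*h
k(2, 0)³ = (3*0 + 4*2)³ = (0 + 8)³ = 8³ = 512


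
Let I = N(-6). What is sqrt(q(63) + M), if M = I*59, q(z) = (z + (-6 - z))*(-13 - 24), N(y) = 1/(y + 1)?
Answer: sqrt(5255)/5 ≈ 14.498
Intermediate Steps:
N(y) = 1/(1 + y)
q(z) = 222 (q(z) = -6*(-37) = 222)
I = -1/5 (I = 1/(1 - 6) = 1/(-5) = -1/5 ≈ -0.20000)
M = -59/5 (M = -1/5*59 = -59/5 ≈ -11.800)
sqrt(q(63) + M) = sqrt(222 - 59/5) = sqrt(1051/5) = sqrt(5255)/5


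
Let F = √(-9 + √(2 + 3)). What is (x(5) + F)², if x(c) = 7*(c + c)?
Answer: (70 + I*√(9 - √5))² ≈ 4893.2 + 364.11*I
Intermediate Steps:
x(c) = 14*c (x(c) = 7*(2*c) = 14*c)
F = √(-9 + √5) ≈ 2.6008*I
(x(5) + F)² = (14*5 + √(-9 + √5))² = (70 + √(-9 + √5))²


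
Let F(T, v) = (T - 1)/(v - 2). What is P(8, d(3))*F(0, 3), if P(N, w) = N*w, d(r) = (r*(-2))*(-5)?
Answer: -240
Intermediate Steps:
d(r) = 10*r (d(r) = -2*r*(-5) = 10*r)
F(T, v) = (-1 + T)/(-2 + v)
P(8, d(3))*F(0, 3) = (8*(10*3))*((-1 + 0)/(-2 + 3)) = (8*30)*(-1/1) = 240*(1*(-1)) = 240*(-1) = -240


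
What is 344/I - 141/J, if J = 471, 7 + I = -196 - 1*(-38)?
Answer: -61763/25905 ≈ -2.3842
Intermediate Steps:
I = -165 (I = -7 + (-196 - 1*(-38)) = -7 + (-196 + 38) = -7 - 158 = -165)
344/I - 141/J = 344/(-165) - 141/471 = 344*(-1/165) - 141*1/471 = -344/165 - 47/157 = -61763/25905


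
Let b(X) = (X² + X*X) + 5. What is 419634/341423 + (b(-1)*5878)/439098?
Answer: 99154320445/74959078227 ≈ 1.3228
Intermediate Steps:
b(X) = 5 + 2*X² (b(X) = (X² + X²) + 5 = 2*X² + 5 = 5 + 2*X²)
419634/341423 + (b(-1)*5878)/439098 = 419634/341423 + ((5 + 2*(-1)²)*5878)/439098 = 419634*(1/341423) + ((5 + 2*1)*5878)*(1/439098) = 419634/341423 + ((5 + 2)*5878)*(1/439098) = 419634/341423 + (7*5878)*(1/439098) = 419634/341423 + 41146*(1/439098) = 419634/341423 + 20573/219549 = 99154320445/74959078227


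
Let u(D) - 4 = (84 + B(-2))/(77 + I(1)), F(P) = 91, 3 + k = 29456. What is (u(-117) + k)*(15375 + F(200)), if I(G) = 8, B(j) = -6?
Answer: 38725673118/85 ≈ 4.5560e+8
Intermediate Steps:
k = 29453 (k = -3 + 29456 = 29453)
u(D) = 418/85 (u(D) = 4 + (84 - 6)/(77 + 8) = 4 + 78/85 = 418/85)
(u(-117) + k)*(15375 + F(200)) = (418/85 + 29453)*(15375 + 91) = (2503923/85)*15466 = 38725673118/85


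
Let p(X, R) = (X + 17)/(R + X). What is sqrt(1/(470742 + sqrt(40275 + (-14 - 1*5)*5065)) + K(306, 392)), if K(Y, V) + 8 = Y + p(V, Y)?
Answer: sqrt(698)*sqrt((49054376572 + 208413*I*sqrt(13990))/(235371 + I*sqrt(13990)))/698 ≈ 17.28 - 3.0889e-11*I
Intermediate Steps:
p(X, R) = (17 + X)/(R + X)
K(Y, V) = -8 + Y + (17 + V)/(V + Y) (K(Y, V) = -8 + (Y + (17 + V)/(Y + V)) = -8 + (Y + (17 + V)/(V + Y)) = -8 + Y + (17 + V)/(V + Y))
sqrt(1/(470742 + sqrt(40275 + (-14 - 1*5)*5065)) + K(306, 392)) = sqrt(1/(470742 + sqrt(40275 + (-14 - 1*5)*5065)) + (17 + 392 + (-8 + 306)*(392 + 306))/(392 + 306)) = sqrt(1/(470742 + sqrt(40275 + (-14 - 5)*5065)) + (17 + 392 + 298*698)/698) = sqrt(1/(470742 + sqrt(40275 - 19*5065)) + (17 + 392 + 208004)/698) = sqrt(1/(470742 + sqrt(40275 - 96235)) + (1/698)*208413) = sqrt(1/(470742 + sqrt(-55960)) + 208413/698) = sqrt(1/(470742 + 2*I*sqrt(13990)) + 208413/698) = sqrt(208413/698 + 1/(470742 + 2*I*sqrt(13990)))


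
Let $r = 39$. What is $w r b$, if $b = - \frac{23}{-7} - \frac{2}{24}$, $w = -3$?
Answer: $- \frac{10491}{28} \approx -374.68$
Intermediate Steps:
$b = \frac{269}{84}$ ($b = \left(-23\right) \left(- \frac{1}{7}\right) - \frac{1}{12} = \frac{23}{7} - \frac{1}{12} = \frac{269}{84} \approx 3.2024$)
$w r b = \left(-3\right) 39 \cdot \frac{269}{84} = \left(-117\right) \frac{269}{84} = - \frac{10491}{28}$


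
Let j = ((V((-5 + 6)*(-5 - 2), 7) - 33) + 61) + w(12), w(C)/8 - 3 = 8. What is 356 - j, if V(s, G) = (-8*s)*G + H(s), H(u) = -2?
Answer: -150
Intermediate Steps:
V(s, G) = -2 - 8*G*s (V(s, G) = (-8*s)*G - 2 = -8*G*s - 2 = -2 - 8*G*s)
w(C) = 88 (w(C) = 24 + 8*8 = 24 + 64 = 88)
j = 506 (j = (((-2 - 8*7*(-5 + 6)*(-5 - 2)) - 33) + 61) + 88 = (((-2 - 8*7*1*(-7)) - 33) + 61) + 88 = (((-2 - 8*7*(-7)) - 33) + 61) + 88 = (((-2 + 392) - 33) + 61) + 88 = ((390 - 33) + 61) + 88 = (357 + 61) + 88 = 418 + 88 = 506)
356 - j = 356 - 1*506 = 356 - 506 = -150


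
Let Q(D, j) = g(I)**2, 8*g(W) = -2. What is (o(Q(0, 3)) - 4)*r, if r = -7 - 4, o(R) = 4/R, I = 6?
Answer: -660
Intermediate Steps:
g(W) = -1/4 (g(W) = (1/8)*(-2) = -1/4)
Q(D, j) = 1/16 (Q(D, j) = (-1/4)**2 = 1/16)
r = -11
(o(Q(0, 3)) - 4)*r = (4/(1/16) - 4)*(-11) = (4*16 - 4)*(-11) = (64 - 4)*(-11) = 60*(-11) = -660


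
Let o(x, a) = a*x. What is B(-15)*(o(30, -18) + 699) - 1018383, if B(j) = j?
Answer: -1020768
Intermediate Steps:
B(-15)*(o(30, -18) + 699) - 1018383 = -15*(-18*30 + 699) - 1018383 = -15*(-540 + 699) - 1018383 = -15*159 - 1018383 = -2385 - 1018383 = -1020768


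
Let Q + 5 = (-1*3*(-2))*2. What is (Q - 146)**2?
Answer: 19321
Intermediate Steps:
Q = 7 (Q = -5 + (-1*3*(-2))*2 = -5 - 3*(-2)*2 = -5 + 6*2 = -5 + 12 = 7)
(Q - 146)**2 = (7 - 146)**2 = (-139)**2 = 19321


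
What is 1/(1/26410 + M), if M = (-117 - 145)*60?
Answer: -26410/415165199 ≈ -6.3613e-5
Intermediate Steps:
M = -15720 (M = -262*60 = -15720)
1/(1/26410 + M) = 1/(1/26410 - 15720) = 1/(-415165199/26410) = -26410/415165199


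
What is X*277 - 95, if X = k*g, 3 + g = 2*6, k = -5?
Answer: -12560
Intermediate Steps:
g = 9 (g = -3 + 2*6 = -3 + 12 = 9)
X = -45 (X = -5*9 = -45)
X*277 - 95 = -45*277 - 95 = -12465 - 95 = -12560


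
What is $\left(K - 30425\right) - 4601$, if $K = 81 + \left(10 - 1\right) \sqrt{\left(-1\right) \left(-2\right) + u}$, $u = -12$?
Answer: $-34945 + 9 i \sqrt{10} \approx -34945.0 + 28.461 i$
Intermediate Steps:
$K = 81 + 9 i \sqrt{10}$ ($K = 81 + \left(10 - 1\right) \sqrt{\left(-1\right) \left(-2\right) - 12} = 81 + \left(10 - 1\right) \sqrt{2 - 12} = 81 + 9 \sqrt{-10} = 81 + 9 i \sqrt{10} \approx 81.0 + 28.461 i$)
$\left(K - 30425\right) - 4601 = \left(\left(81 + 9 i \sqrt{10}\right) - 30425\right) - 4601 = \left(-30344 + 9 i \sqrt{10}\right) - 4601 = -34945 + 9 i \sqrt{10}$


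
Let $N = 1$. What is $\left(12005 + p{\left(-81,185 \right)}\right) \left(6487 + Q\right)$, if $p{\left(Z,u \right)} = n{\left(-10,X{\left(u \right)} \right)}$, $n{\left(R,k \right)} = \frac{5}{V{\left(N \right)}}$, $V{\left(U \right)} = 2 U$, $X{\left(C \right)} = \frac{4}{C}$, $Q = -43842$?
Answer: $- \frac{897080325}{2} \approx -4.4854 \cdot 10^{8}$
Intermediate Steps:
$n{\left(R,k \right)} = \frac{5}{2}$ ($n{\left(R,k \right)} = \frac{5}{2 \cdot 1} = \frac{5}{2}$)
$p{\left(Z,u \right)} = \frac{5}{2}$
$\left(12005 + p{\left(-81,185 \right)}\right) \left(6487 + Q\right) = \left(12005 + \frac{5}{2}\right) \left(6487 - 43842\right) = \frac{24015}{2} \left(-37355\right) = - \frac{897080325}{2}$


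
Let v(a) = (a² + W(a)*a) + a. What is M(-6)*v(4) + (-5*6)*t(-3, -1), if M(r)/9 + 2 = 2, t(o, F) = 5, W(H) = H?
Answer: -150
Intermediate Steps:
M(r) = 0 (M(r) = -18 + 9*2 = -18 + 18 = 0)
v(a) = a + 2*a² (v(a) = (a² + a*a) + a = (a² + a²) + a = 2*a² + a = a + 2*a²)
M(-6)*v(4) + (-5*6)*t(-3, -1) = 0*(4*(1 + 2*4)) - 5*6*5 = 0*(4*(1 + 8)) - 30*5 = 0*(4*9) - 150 = 0*36 - 150 = 0 - 150 = -150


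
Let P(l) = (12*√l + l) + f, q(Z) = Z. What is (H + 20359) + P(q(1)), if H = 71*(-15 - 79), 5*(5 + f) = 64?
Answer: 68529/5 ≈ 13706.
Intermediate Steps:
f = 39/5 (f = -5 + (⅕)*64 = -5 + 64/5 = 39/5 ≈ 7.8000)
H = -6674 (H = 71*(-94) = -6674)
P(l) = 39/5 + l + 12*√l (P(l) = (12*√l + l) + 39/5 = (l + 12*√l) + 39/5 = 39/5 + l + 12*√l)
(H + 20359) + P(q(1)) = (-6674 + 20359) + (39/5 + 1 + 12*√1) = 13685 + (39/5 + 1 + 12*1) = 13685 + (39/5 + 1 + 12) = 13685 + 104/5 = 68529/5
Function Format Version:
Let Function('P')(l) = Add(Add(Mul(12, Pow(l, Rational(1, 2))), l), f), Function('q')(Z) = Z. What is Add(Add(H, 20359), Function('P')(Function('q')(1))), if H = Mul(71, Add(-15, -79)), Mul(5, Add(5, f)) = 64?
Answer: Rational(68529, 5) ≈ 13706.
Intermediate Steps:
f = Rational(39, 5) (f = Add(-5, Mul(Rational(1, 5), 64)) = Add(-5, Rational(64, 5)) = Rational(39, 5) ≈ 7.8000)
H = -6674 (H = Mul(71, -94) = -6674)
Function('P')(l) = Add(Rational(39, 5), l, Mul(12, Pow(l, Rational(1, 2)))) (Function('P')(l) = Add(Add(Mul(12, Pow(l, Rational(1, 2))), l), Rational(39, 5)) = Add(Add(l, Mul(12, Pow(l, Rational(1, 2)))), Rational(39, 5)) = Add(Rational(39, 5), l, Mul(12, Pow(l, Rational(1, 2)))))
Add(Add(H, 20359), Function('P')(Function('q')(1))) = Add(Add(-6674, 20359), Add(Rational(39, 5), 1, Mul(12, Pow(1, Rational(1, 2))))) = Add(13685, Add(Rational(39, 5), 1, Mul(12, 1))) = Add(13685, Add(Rational(39, 5), 1, 12)) = Add(13685, Rational(104, 5)) = Rational(68529, 5)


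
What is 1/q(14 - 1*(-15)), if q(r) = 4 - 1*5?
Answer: -1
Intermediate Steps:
q(r) = -1 (q(r) = 4 - 5 = -1)
1/q(14 - 1*(-15)) = 1/(-1) = -1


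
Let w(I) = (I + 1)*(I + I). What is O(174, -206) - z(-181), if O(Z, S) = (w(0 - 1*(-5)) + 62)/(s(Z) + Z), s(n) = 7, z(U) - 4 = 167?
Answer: -30829/181 ≈ -170.33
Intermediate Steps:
z(U) = 171 (z(U) = 4 + 167 = 171)
w(I) = 2*I*(1 + I) (w(I) = (1 + I)*(2*I) = 2*I*(1 + I))
O(Z, S) = 122/(7 + Z) (O(Z, S) = (2*(0 - 1*(-5))*(1 + (0 - 1*(-5))) + 62)/(7 + Z) = (2*(0 + 5)*(1 + (0 + 5)) + 62)/(7 + Z) = (2*5*(1 + 5) + 62)/(7 + Z) = (2*5*6 + 62)/(7 + Z) = (60 + 62)/(7 + Z) = 122/(7 + Z))
O(174, -206) - z(-181) = 122/(7 + 174) - 1*171 = 122/181 - 171 = -30829/181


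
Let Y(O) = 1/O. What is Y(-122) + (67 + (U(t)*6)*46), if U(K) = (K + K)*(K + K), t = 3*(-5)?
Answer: 30312973/122 ≈ 2.4847e+5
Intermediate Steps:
t = -15
U(K) = 4*K² (U(K) = (2*K)*(2*K) = 4*K²)
Y(-122) + (67 + (U(t)*6)*46) = 1/(-122) + (67 + ((4*(-15)²)*6)*46) = -1/122 + (67 + ((4*225)*6)*46) = -1/122 + (67 + (900*6)*46) = -1/122 + (67 + 5400*46) = -1/122 + (67 + 248400) = -1/122 + 248467 = 30312973/122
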